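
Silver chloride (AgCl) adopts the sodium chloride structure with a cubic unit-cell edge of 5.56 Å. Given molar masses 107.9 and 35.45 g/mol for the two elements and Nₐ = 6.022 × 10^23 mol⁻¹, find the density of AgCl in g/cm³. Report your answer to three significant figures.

5.54 g/cm³

The sodium chloride structure contains Z = 4 formula units per cell; M(AgCl) = 107.9 + 35.45 = 143.35 g/mol.
a³ = (5.560 × 10^-8 cm)³ = 1.719 × 10^-22 cm³.
ρ = 4 × 143.35 / (6.022 × 10²³ × 1.719 × 10^-22) = 5.540 g/cm³.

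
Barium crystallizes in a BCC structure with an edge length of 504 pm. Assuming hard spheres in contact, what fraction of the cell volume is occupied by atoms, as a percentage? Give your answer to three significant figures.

68.0%

In a BCC lattice atoms touch along the body diagonal, so √3·a = 4r, so r = 0.4330a = 218.2 pm.
Packing fraction = Z·(4/3)πr³ / a³ = 2 × (4/3)π × (218.2)³ / (504)³ = 0.6802 = 68.0%.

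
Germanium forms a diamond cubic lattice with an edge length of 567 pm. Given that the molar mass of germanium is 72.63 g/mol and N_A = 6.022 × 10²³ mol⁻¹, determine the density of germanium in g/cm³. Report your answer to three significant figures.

5.29 g/cm³

A diamond cubic unit cell contains Z = 8 atoms.
Cell volume: a³ = (567 pm)³ = (5.670 × 10^-8 cm)³ = 1.823 × 10^-22 cm³.
ρ = Z·M/(N_A·a³) = 8 × 72.63 / (6.022 × 10²³ × 1.823 × 10^-22) = 5.293 g/cm³.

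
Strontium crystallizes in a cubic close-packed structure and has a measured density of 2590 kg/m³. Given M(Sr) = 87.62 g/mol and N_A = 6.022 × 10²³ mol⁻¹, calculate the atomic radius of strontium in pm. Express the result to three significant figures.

215 pm

For an FCC cell (Z = 4), a³ = Z·M/(N_A·ρ) = 4 × 87.62 / (6.022 × 10²³ × 2.590) = 2.247 × 10^-22 cm³, so a = 6.080 × 10^-8 cm = 608.0 pm.
Atoms touch along the face diagonal, so √2·a = 4r, so r = 0.3536 × a = 215 pm.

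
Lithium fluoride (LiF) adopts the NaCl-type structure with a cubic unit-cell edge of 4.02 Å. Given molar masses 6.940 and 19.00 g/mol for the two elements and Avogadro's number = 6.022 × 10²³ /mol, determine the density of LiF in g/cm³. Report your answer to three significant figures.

The NaCl-type structure contains Z = 4 formula units per cell; M(LiF) = 6.940 + 19.00 = 25.94 g/mol.
a³ = (4.020 × 10^-8 cm)³ = 6.496 × 10^-23 cm³.
ρ = 4 × 25.94 / (6.022 × 10²³ × 6.496 × 10^-23) = 2.652 g/cm³.

2.65 g/cm³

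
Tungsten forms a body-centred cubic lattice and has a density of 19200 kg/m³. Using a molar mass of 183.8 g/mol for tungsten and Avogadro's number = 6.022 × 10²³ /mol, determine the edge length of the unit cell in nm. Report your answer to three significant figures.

With Z = 2 atoms per BCC cell, a³ = Z·M/(N_A·ρ) = 2 × 183.8 / (6.022 × 10²³ × 19.20 g/cm³) = 3.179 × 10^-23 cm³.
a = (3.179 × 10^-23)^(1/3) = 3.168 × 10^-8 cm = 0.317 nm.

0.317 nm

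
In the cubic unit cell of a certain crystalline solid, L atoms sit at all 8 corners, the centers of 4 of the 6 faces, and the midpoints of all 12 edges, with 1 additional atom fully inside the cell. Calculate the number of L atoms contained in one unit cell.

Corner atoms are shared by 8 cells (1/8 each), face atoms by 2 (1/2 each), edge atoms by 4 (1/4 each), interior atoms are unshared.
Net atoms = 8 × 1/8 + 4 × 1/2 + 12 × 1/4 + 1 = 1 + 2 + 3 + 1 = 7.

7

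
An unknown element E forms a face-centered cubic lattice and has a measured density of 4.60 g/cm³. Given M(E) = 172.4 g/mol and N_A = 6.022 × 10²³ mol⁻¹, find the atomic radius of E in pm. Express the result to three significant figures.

222 pm

For an FCC cell (Z = 4), a³ = Z·M/(N_A·ρ) = 4 × 172.4 / (6.022 × 10²³ × 4.600) = 2.489 × 10^-22 cm³, so a = 6.291 × 10^-8 cm = 629.1 pm.
Atoms touch along the face diagonal, so √2·a = 4r, so r = 0.3536 × a = 222 pm.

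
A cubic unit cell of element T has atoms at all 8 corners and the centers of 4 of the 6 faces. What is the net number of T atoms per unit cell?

3

Corner atoms are shared by 8 cells (1/8 each), face atoms by 2 (1/2 each).
Net atoms = 8 × 1/8 + 4 × 1/2 = 1 + 2 = 3.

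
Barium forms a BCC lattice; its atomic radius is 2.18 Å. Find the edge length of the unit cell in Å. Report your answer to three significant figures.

In a BCC lattice, atoms touch along the body diagonal, so √3·a = 4r.
a = 4r/√3 = 4 × 2.18 / 1.7321 = 5.03 Å.

5.03 Å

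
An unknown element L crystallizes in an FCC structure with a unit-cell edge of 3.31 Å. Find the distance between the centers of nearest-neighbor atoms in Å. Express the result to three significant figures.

2.34 Å

In an FCC structure, atoms touch along the face diagonal, so √2·a = 4r; the nearest-neighbor distance equals 2r = 0.7071·a.
d = 0.7071 × 3.31 = 2.34 Å.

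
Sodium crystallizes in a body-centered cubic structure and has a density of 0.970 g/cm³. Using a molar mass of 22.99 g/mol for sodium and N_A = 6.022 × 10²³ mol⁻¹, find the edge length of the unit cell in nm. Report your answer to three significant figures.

0.429 nm

With Z = 2 atoms per BCC cell, a³ = Z·M/(N_A·ρ) = 2 × 22.99 / (6.022 × 10²³ × 0.9700 g/cm³) = 7.871 × 10^-23 cm³.
a = (7.871 × 10^-23)^(1/3) = 4.286 × 10^-8 cm = 0.429 nm.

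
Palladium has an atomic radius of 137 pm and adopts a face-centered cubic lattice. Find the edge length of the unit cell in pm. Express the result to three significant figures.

387 pm

In an FCC lattice, atoms touch along the face diagonal, so √2·a = 4r.
a = 4r/√2 = 4 × 137 / 1.4142 = 387 pm.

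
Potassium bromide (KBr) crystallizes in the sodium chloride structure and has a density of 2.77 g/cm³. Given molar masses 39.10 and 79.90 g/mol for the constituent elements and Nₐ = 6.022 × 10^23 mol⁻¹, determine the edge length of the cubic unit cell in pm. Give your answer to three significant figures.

658 pm

M(KBr) = 119.0 g/mol; Z = 4 formula units per cell.
a³ = Z·M/(N_A·ρ) = 4 × 119.0 / (6.022 × 10²³ × 2.77) = 2.854 × 10^-22 cm³, so a = 6.584 × 10^-8 cm = 658 pm.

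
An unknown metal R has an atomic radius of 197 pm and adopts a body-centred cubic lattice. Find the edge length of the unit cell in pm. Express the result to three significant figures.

In a BCC lattice, atoms touch along the body diagonal, so √3·a = 4r.
a = 4r/√3 = 4 × 197 / 1.7321 = 455 pm.

455 pm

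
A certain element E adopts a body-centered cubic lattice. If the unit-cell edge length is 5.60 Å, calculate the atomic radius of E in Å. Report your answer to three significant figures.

2.42 Å

In a BCC lattice, atoms touch along the body diagonal, so √3·a = 4r.
r = √3·a/4 = 1.7321 × 5.60 / 4 = 2.42 Å.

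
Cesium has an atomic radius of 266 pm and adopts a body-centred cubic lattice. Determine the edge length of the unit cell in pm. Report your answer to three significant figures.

In a BCC lattice, atoms touch along the body diagonal, so √3·a = 4r.
a = 4r/√3 = 4 × 266 / 1.7321 = 614 pm.

614 pm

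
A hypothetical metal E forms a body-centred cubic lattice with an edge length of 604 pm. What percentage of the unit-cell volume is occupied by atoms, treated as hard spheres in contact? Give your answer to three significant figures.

68.0%

In a BCC lattice atoms touch along the body diagonal, so √3·a = 4r, so r = 0.4330a = 261.5 pm.
Packing fraction = Z·(4/3)πr³ / a³ = 2 × (4/3)π × (261.5)³ / (604)³ = 0.6802 = 68.0%.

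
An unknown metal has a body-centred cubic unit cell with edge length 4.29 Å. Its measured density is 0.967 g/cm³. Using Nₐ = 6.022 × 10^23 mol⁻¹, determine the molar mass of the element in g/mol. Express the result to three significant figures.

23.0 g/mol

A BCC cell has Z = 2 atoms; a = 4.290 × 10^-8 cm.
M = ρ·N_A·a³/Z = 0.967 × 6.022 × 10²³ × 7.895 × 10^-23 / 2 = 23.0 g/mol.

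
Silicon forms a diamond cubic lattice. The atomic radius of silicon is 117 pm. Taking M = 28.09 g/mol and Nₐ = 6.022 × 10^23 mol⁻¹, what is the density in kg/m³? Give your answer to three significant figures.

2360 kg/m³

In a diamond cubic lattice, nearest neighbors lie along the body diagonal with √3·a = 8r, giving a = 540.4 pm = 5.404 × 10^-8 cm.
With Z = 8, ρ = Z·M/(N_A·a³) = 8 × 28.09 / (6.022 × 10²³ × 1.578 × 10^-22) = 2.365 g/cm³ = 2360 kg/m³.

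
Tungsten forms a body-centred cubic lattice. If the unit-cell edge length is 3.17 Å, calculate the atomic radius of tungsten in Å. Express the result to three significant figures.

In a BCC lattice, atoms touch along the body diagonal, so √3·a = 4r.
r = √3·a/4 = 1.7321 × 3.17 / 4 = 1.37 Å.

1.37 Å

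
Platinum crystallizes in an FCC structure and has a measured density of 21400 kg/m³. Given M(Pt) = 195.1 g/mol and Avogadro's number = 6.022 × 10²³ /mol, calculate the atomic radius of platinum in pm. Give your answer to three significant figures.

139 pm

For an FCC cell (Z = 4), a³ = Z·M/(N_A·ρ) = 4 × 195.1 / (6.022 × 10²³ × 21.40) = 6.056 × 10^-23 cm³, so a = 3.927 × 10^-8 cm = 392.7 pm.
Atoms touch along the face diagonal, so √2·a = 4r, so r = 0.3536 × a = 139 pm.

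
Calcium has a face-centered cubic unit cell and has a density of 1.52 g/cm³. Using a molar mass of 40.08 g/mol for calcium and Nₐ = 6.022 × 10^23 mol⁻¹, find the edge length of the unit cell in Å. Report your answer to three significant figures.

5.60 Å

With Z = 4 atoms per FCC cell, a³ = Z·M/(N_A·ρ) = 4 × 40.08 / (6.022 × 10²³ × 1.520 g/cm³) = 1.751 × 10^-22 cm³.
a = (1.751 × 10^-22)^(1/3) = 5.595 × 10^-8 cm = 5.60 Å.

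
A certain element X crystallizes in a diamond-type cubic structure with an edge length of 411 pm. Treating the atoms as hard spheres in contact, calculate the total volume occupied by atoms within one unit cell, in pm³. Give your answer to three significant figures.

In a diamond cubic lattice nearest neighbors lie along the body diagonal with √3·a = 8r, so r = 0.2165a = 88.98 pm.
V_atoms = Z × (4/3)πr³ = 8 × (4/3)π × (88.98)³ = 2.36 × 10^7 pm³.

2.36 × 10^7 pm³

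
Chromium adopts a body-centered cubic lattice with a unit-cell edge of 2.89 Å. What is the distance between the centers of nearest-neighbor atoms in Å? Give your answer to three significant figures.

In a BCC structure, atoms touch along the body diagonal, so √3·a = 4r; the nearest-neighbor distance equals 2r = 0.8660·a.
d = 0.8660 × 2.89 = 2.50 Å.

2.50 Å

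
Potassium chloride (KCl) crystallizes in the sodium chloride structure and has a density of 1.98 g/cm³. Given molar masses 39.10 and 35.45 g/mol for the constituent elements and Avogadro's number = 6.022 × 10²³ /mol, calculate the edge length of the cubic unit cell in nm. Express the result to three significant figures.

0.630 nm

M(KCl) = 74.55 g/mol; Z = 4 formula units per cell.
a³ = Z·M/(N_A·ρ) = 4 × 74.55 / (6.022 × 10²³ × 1.98) = 2.501 × 10^-22 cm³, so a = 6.300 × 10^-8 cm = 0.630 nm.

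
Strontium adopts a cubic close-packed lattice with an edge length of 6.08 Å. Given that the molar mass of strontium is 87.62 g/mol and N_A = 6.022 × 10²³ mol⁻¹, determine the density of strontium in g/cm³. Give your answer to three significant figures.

2.59 g/cm³

An FCC unit cell contains Z = 4 atoms.
Cell volume: a³ = (6.08 Å)³ = (6.080 × 10^-8 cm)³ = 2.248 × 10^-22 cm³.
ρ = Z·M/(N_A·a³) = 4 × 87.62 / (6.022 × 10²³ × 2.248 × 10^-22) = 2.589 g/cm³.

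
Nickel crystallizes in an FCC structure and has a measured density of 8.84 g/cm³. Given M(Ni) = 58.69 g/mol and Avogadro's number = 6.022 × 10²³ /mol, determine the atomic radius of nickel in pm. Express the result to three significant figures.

125 pm

For an FCC cell (Z = 4), a³ = Z·M/(N_A·ρ) = 4 × 58.69 / (6.022 × 10²³ × 8.840) = 4.410 × 10^-23 cm³, so a = 3.533 × 10^-8 cm = 353.3 pm.
Atoms touch along the face diagonal, so √2·a = 4r, so r = 0.3536 × a = 125 pm.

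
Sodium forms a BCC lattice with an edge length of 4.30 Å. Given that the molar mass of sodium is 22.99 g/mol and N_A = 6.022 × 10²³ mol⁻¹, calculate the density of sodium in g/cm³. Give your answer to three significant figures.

0.960 g/cm³

A BCC unit cell contains Z = 2 atoms.
Cell volume: a³ = (4.30 Å)³ = (4.300 × 10^-8 cm)³ = 7.951 × 10^-23 cm³.
ρ = Z·M/(N_A·a³) = 2 × 22.99 / (6.022 × 10²³ × 7.951 × 10^-23) = 0.9603 g/cm³.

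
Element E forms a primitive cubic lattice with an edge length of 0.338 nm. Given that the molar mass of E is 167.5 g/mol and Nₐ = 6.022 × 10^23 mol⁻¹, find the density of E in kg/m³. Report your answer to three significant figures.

7200 kg/m³

A simple cubic unit cell contains Z = 1 atom.
Cell volume: a³ = (0.338 nm)³ = (3.380 × 10^-8 cm)³ = 3.861 × 10^-23 cm³.
ρ = Z·M/(N_A·a³) = 1 × 167.5 / (6.022 × 10²³ × 3.861 × 10^-23) = 7.203 g/cm³ = 7200 kg/m³.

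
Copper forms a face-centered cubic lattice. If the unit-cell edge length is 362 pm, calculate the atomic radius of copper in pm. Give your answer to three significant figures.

128 pm

In an FCC lattice, atoms touch along the face diagonal, so √2·a = 4r.
r = √2·a/4 = 1.4142 × 362 / 4 = 128 pm.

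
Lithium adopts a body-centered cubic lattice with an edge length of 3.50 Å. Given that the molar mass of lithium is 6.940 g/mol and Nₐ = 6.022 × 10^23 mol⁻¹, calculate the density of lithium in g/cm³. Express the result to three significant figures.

0.538 g/cm³

A BCC unit cell contains Z = 2 atoms.
Cell volume: a³ = (3.50 Å)³ = (3.500 × 10^-8 cm)³ = 4.288 × 10^-23 cm³.
ρ = Z·M/(N_A·a³) = 2 × 6.940 / (6.022 × 10²³ × 4.288 × 10^-23) = 0.5376 g/cm³.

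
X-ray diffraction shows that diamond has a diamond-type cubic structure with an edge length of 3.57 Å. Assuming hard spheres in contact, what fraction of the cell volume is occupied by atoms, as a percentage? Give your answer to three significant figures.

34.0%

In a diamond cubic lattice nearest neighbors lie along the body diagonal with √3·a = 8r, so r = 0.2165a = 0.7729 Å.
Packing fraction = Z·(4/3)πr³ / a³ = 8 × (4/3)π × (0.7729)³ / (3.57)³ = 0.3401 = 34.0%.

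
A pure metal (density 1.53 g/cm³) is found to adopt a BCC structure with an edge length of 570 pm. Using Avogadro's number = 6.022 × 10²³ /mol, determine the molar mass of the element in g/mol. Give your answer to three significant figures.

A BCC cell has Z = 2 atoms; a = 5.700 × 10^-8 cm.
M = ρ·N_A·a³/Z = 1.53 × 6.022 × 10²³ × 1.852 × 10^-22 / 2 = 85.3 g/mol.

85.3 g/mol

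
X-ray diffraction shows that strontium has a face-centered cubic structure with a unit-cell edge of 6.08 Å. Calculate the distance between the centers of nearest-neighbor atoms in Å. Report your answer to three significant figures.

4.30 Å

In an FCC structure, atoms touch along the face diagonal, so √2·a = 4r; the nearest-neighbor distance equals 2r = 0.7071·a.
d = 0.7071 × 6.08 = 4.30 Å.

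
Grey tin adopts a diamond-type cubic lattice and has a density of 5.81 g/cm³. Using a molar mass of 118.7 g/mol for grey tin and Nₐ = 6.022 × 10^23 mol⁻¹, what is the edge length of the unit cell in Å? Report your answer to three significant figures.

6.47 Å

With Z = 8 atoms per diamond cubic cell, a³ = Z·M/(N_A·ρ) = 8 × 118.7 / (6.022 × 10²³ × 5.810 g/cm³) = 2.714 × 10^-22 cm³.
a = (2.714 × 10^-22)^(1/3) = 6.475 × 10^-8 cm = 6.47 Å.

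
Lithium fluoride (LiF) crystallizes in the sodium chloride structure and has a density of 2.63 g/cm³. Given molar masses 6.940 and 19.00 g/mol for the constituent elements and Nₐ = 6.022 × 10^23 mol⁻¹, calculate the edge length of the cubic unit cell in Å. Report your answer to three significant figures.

4.03 Å

M(LiF) = 25.94 g/mol; Z = 4 formula units per cell.
a³ = Z·M/(N_A·ρ) = 4 × 25.94 / (6.022 × 10²³ × 2.63) = 6.551 × 10^-23 cm³, so a = 4.031 × 10^-8 cm = 4.03 Å.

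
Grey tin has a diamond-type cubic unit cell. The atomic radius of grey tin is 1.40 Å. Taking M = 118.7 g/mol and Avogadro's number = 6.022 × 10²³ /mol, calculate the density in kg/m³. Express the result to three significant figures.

In a diamond cubic lattice, nearest neighbors lie along the body diagonal with √3·a = 8r, giving a = 6.466 Å = 6.466 × 10^-8 cm.
With Z = 8, ρ = Z·M/(N_A·a³) = 8 × 118.7 / (6.022 × 10²³ × 2.704 × 10^-22) = 5.832 g/cm³ = 5830 kg/m³.

5830 kg/m³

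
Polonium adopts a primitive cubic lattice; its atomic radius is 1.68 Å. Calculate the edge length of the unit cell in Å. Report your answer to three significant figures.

In a simple cubic lattice, atoms touch along the cell edge, so a = 2r.
a = 2r = 2 × 1.68 = 3.36 Å.

3.36 Å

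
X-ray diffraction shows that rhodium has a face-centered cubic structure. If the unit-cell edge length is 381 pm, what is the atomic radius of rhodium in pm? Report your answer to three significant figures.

135 pm

In an FCC lattice, atoms touch along the face diagonal, so √2·a = 4r.
r = √2·a/4 = 1.4142 × 381 / 4 = 135 pm.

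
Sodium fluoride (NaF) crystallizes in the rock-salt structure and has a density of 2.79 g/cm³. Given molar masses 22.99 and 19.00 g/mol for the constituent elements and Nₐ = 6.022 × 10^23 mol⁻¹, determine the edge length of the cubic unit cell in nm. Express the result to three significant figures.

0.464 nm

M(NaF) = 41.99 g/mol; Z = 4 formula units per cell.
a³ = Z·M/(N_A·ρ) = 4 × 41.99 / (6.022 × 10²³ × 2.79) = 9.997 × 10^-23 cm³, so a = 4.641 × 10^-8 cm = 0.464 nm.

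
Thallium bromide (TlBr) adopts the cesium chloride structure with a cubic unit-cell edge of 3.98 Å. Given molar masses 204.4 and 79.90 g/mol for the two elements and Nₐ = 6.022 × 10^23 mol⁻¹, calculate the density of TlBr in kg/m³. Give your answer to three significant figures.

The cesium chloride structure contains Z = 1 formula unit per cell; M(TlBr) = 204.4 + 79.90 = 284.3 g/mol.
a³ = (3.980 × 10^-8 cm)³ = 6.304 × 10^-23 cm³.
ρ = 1 × 284.3 / (6.022 × 10²³ × 6.304 × 10^-23) = 7.488 g/cm³ = 7490 kg/m³.

7490 kg/m³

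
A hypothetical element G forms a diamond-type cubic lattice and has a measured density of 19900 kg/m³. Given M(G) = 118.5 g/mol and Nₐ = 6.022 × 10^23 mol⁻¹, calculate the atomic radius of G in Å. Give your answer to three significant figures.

For a diamond cubic cell (Z = 8), a³ = Z·M/(N_A·ρ) = 8 × 118.5 / (6.022 × 10²³ × 19.90) = 7.911 × 10^-23 cm³, so a = 4.293 × 10^-8 cm = 4.293 Å.
Nearest neighbors lie along the body diagonal with √3·a = 8r, so r = 0.2165 × a = 0.929 Å.

0.929 Å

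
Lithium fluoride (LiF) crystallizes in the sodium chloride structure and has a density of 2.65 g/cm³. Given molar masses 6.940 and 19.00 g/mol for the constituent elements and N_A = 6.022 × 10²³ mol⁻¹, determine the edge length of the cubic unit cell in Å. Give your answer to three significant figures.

M(LiF) = 25.94 g/mol; Z = 4 formula units per cell.
a³ = Z·M/(N_A·ρ) = 4 × 25.94 / (6.022 × 10²³ × 2.65) = 6.502 × 10^-23 cm³, so a = 4.021 × 10^-8 cm = 4.02 Å.

4.02 Å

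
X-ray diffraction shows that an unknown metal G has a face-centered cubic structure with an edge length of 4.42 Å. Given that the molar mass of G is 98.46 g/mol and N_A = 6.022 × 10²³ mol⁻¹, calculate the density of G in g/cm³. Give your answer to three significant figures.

An FCC unit cell contains Z = 4 atoms.
Cell volume: a³ = (4.42 Å)³ = (4.420 × 10^-8 cm)³ = 8.635 × 10^-23 cm³.
ρ = Z·M/(N_A·a³) = 4 × 98.46 / (6.022 × 10²³ × 8.635 × 10^-23) = 7.574 g/cm³.

7.57 g/cm³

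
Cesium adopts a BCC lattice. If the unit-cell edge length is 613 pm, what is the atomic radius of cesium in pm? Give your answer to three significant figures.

In a BCC lattice, atoms touch along the body diagonal, so √3·a = 4r.
r = √3·a/4 = 1.7321 × 613 / 4 = 265 pm.

265 pm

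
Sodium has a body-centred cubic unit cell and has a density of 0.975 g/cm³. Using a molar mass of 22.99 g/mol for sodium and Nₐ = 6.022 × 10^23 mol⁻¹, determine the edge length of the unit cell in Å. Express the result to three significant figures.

4.28 Å

With Z = 2 atoms per BCC cell, a³ = Z·M/(N_A·ρ) = 2 × 22.99 / (6.022 × 10²³ × 0.9750 g/cm³) = 7.831 × 10^-23 cm³.
a = (7.831 × 10^-23)^(1/3) = 4.278 × 10^-8 cm = 4.28 Å.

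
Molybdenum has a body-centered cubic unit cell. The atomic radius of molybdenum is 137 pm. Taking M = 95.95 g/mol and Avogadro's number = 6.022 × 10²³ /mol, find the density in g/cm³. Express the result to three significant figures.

10.1 g/cm³

In a BCC lattice, atoms touch along the body diagonal, so √3·a = 4r, giving a = 316.4 pm = 3.164 × 10^-8 cm.
With Z = 2, ρ = Z·M/(N_A·a³) = 2 × 95.95 / (6.022 × 10²³ × 3.167 × 10^-23) = 10.06 g/cm³.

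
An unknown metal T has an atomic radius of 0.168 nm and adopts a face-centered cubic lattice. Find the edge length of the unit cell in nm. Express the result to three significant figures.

0.475 nm

In an FCC lattice, atoms touch along the face diagonal, so √2·a = 4r.
a = 4r/√2 = 4 × 0.168 / 1.4142 = 0.475 nm.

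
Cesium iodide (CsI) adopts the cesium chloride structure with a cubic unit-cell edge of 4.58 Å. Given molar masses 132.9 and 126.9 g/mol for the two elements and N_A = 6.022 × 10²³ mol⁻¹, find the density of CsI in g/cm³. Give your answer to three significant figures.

4.49 g/cm³

The cesium chloride structure contains Z = 1 formula unit per cell; M(CsI) = 132.9 + 126.9 = 259.8 g/mol.
a³ = (4.580 × 10^-8 cm)³ = 9.607 × 10^-23 cm³.
ρ = 1 × 259.8 / (6.022 × 10²³ × 9.607 × 10^-23) = 4.491 g/cm³.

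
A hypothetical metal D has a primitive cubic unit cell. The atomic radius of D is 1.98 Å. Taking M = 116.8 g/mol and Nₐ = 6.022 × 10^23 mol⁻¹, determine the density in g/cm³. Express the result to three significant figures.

In a simple cubic lattice, atoms touch along the cell edge, so a = 2r, giving a = 3.960 Å = 3.960 × 10^-8 cm.
With Z = 1, ρ = Z·M/(N_A·a³) = 1 × 116.8 / (6.022 × 10²³ × 6.210 × 10^-23) = 3.123 g/cm³.

3.12 g/cm³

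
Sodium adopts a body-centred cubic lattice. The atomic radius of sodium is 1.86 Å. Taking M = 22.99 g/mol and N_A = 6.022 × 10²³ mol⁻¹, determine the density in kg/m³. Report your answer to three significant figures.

963 kg/m³

In a BCC lattice, atoms touch along the body diagonal, so √3·a = 4r, giving a = 4.295 Å = 4.295 × 10^-8 cm.
With Z = 2, ρ = Z·M/(N_A·a³) = 2 × 22.99 / (6.022 × 10²³ × 7.926 × 10^-23) = 0.9634 g/cm³ = 963 kg/m³.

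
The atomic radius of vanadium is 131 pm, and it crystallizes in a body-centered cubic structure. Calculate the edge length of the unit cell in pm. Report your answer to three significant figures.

303 pm

In a BCC lattice, atoms touch along the body diagonal, so √3·a = 4r.
a = 4r/√3 = 4 × 131 / 1.7321 = 303 pm.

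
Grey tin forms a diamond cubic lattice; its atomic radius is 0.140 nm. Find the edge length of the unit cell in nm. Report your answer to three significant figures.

0.647 nm

In a diamond cubic lattice, nearest neighbors lie along the body diagonal with √3·a = 8r.
a = 8r/√3 = 8 × 0.140 / 1.7321 = 0.647 nm.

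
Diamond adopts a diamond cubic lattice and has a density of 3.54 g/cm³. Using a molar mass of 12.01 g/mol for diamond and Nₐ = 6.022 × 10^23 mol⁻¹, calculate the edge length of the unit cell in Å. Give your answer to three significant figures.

With Z = 8 atoms per diamond cubic cell, a³ = Z·M/(N_A·ρ) = 8 × 12.01 / (6.022 × 10²³ × 3.540 g/cm³) = 4.507 × 10^-23 cm³.
a = (4.507 × 10^-23)^(1/3) = 3.559 × 10^-8 cm = 3.56 Å.

3.56 Å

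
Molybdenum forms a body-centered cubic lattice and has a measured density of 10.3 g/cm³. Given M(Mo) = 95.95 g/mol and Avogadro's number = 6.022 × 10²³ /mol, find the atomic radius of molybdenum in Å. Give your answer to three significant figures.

For a BCC cell (Z = 2), a³ = Z·M/(N_A·ρ) = 2 × 95.95 / (6.022 × 10²³ × 10.30) = 3.094 × 10^-23 cm³, so a = 3.139 × 10^-8 cm = 3.139 Å.
Atoms touch along the body diagonal, so √3·a = 4r, so r = 0.4330 × a = 1.36 Å.

1.36 Å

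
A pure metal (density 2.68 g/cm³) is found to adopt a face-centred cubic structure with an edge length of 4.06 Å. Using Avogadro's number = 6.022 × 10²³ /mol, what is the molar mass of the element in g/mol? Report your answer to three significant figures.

27.0 g/mol

An FCC cell has Z = 4 atoms; a = 4.060 × 10^-8 cm.
M = ρ·N_A·a³/Z = 2.68 × 6.022 × 10²³ × 6.692 × 10^-23 / 4 = 27.0 g/mol.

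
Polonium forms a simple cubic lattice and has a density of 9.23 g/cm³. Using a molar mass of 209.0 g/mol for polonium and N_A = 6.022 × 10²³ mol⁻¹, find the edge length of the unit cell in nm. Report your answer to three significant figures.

0.335 nm

With Z = 1 atom per simple cubic cell, a³ = Z·M/(N_A·ρ) = 1 × 209.0 / (6.022 × 10²³ × 9.230 g/cm³) = 3.760 × 10^-23 cm³.
a = (3.760 × 10^-23)^(1/3) = 3.350 × 10^-8 cm = 0.335 nm.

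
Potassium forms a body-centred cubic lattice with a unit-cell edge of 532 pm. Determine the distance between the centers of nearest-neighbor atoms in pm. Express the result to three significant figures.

461 pm

In a BCC structure, atoms touch along the body diagonal, so √3·a = 4r; the nearest-neighbor distance equals 2r = 0.8660·a.
d = 0.8660 × 532 = 461 pm.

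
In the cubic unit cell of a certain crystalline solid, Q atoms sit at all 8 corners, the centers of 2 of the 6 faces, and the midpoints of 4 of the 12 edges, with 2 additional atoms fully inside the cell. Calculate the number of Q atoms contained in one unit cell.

Corner atoms are shared by 8 cells (1/8 each), face atoms by 2 (1/2 each), edge atoms by 4 (1/4 each), interior atoms are unshared.
Net atoms = 8 × 1/8 + 2 × 1/2 + 4 × 1/4 + 2 = 1 + 1 + 1 + 2 = 5.

5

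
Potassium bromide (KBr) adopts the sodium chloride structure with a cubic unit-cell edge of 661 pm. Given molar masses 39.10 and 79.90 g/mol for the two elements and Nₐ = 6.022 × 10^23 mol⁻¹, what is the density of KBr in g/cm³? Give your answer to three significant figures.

The sodium chloride structure contains Z = 4 formula units per cell; M(KBr) = 39.10 + 79.90 = 119.0 g/mol.
a³ = (6.610 × 10^-8 cm)³ = 2.888 × 10^-22 cm³.
ρ = 4 × 119.0 / (6.022 × 10²³ × 2.888 × 10^-22) = 2.737 g/cm³.

2.74 g/cm³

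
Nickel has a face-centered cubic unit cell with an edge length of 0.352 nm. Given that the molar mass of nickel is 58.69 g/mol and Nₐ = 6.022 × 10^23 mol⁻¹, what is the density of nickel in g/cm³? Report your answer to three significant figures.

8.94 g/cm³

An FCC unit cell contains Z = 4 atoms.
Cell volume: a³ = (0.352 nm)³ = (3.520 × 10^-8 cm)³ = 4.361 × 10^-23 cm³.
ρ = Z·M/(N_A·a³) = 4 × 58.69 / (6.022 × 10²³ × 4.361 × 10^-23) = 8.938 g/cm³.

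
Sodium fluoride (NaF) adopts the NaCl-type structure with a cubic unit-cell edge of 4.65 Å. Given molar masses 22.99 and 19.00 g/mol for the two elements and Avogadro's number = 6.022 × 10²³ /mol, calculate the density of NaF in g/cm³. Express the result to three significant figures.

The NaCl-type structure contains Z = 4 formula units per cell; M(NaF) = 22.99 + 19.00 = 41.99 g/mol.
a³ = (4.650 × 10^-8 cm)³ = 1.005 × 10^-22 cm³.
ρ = 4 × 41.99 / (6.022 × 10²³ × 1.005 × 10^-22) = 2.774 g/cm³.

2.77 g/cm³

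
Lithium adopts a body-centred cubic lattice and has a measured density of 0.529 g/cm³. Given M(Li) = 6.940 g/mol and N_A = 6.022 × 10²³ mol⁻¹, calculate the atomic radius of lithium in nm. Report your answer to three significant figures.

For a BCC cell (Z = 2), a³ = Z·M/(N_A·ρ) = 2 × 6.940 / (6.022 × 10²³ × 0.5290) = 4.357 × 10^-23 cm³, so a = 3.519 × 10^-8 cm = 0.3519 nm.
Atoms touch along the body diagonal, so √3·a = 4r, so r = 0.4330 × a = 0.152 nm.

0.152 nm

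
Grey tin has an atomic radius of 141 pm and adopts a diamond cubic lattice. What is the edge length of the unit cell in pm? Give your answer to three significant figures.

651 pm

In a diamond cubic lattice, nearest neighbors lie along the body diagonal with √3·a = 8r.
a = 8r/√3 = 8 × 141 / 1.7321 = 651 pm.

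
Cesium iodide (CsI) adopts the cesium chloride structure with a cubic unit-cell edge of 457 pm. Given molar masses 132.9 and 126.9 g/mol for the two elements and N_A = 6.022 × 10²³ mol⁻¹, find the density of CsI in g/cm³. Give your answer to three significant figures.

4.52 g/cm³

The cesium chloride structure contains Z = 1 formula unit per cell; M(CsI) = 132.9 + 126.9 = 259.8 g/mol.
a³ = (4.570 × 10^-8 cm)³ = 9.544 × 10^-23 cm³.
ρ = 1 × 259.8 / (6.022 × 10²³ × 9.544 × 10^-23) = 4.520 g/cm³.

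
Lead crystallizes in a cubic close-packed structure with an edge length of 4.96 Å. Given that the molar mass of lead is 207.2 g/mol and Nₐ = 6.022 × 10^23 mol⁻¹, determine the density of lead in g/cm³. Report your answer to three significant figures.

An FCC unit cell contains Z = 4 atoms.
Cell volume: a³ = (4.96 Å)³ = (4.960 × 10^-8 cm)³ = 1.220 × 10^-22 cm³.
ρ = Z·M/(N_A·a³) = 4 × 207.2 / (6.022 × 10²³ × 1.220 × 10^-22) = 11.28 g/cm³.

11.3 g/cm³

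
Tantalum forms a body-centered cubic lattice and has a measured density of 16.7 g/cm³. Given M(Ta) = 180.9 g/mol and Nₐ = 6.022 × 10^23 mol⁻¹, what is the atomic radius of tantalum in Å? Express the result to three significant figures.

For a BCC cell (Z = 2), a³ = Z·M/(N_A·ρ) = 2 × 180.9 / (6.022 × 10²³ × 16.70) = 3.598 × 10^-23 cm³, so a = 3.301 × 10^-8 cm = 3.301 Å.
Atoms touch along the body diagonal, so √3·a = 4r, so r = 0.4330 × a = 1.43 Å.

1.43 Å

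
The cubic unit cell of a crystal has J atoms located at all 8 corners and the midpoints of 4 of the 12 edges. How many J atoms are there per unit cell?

2

Corner atoms are shared by 8 cells (1/8 each), edge atoms by 4 (1/4 each).
Net atoms = 8 × 1/8 + 4 × 1/4 = 1 + 1 = 2.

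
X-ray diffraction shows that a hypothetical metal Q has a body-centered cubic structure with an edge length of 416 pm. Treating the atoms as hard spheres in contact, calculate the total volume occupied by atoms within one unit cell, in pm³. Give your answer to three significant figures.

4.90 × 10^7 pm³

In a BCC lattice atoms touch along the body diagonal, so √3·a = 4r, so r = 0.4330a = 180.1 pm.
V_atoms = Z × (4/3)πr³ = 2 × (4/3)π × (180.1)³ = 4.90 × 10^7 pm³.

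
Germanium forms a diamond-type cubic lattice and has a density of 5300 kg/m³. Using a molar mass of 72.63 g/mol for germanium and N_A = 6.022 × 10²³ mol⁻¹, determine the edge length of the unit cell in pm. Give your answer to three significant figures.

With Z = 8 atoms per diamond cubic cell, a³ = Z·M/(N_A·ρ) = 8 × 72.63 / (6.022 × 10²³ × 5.300 g/cm³) = 1.820 × 10^-22 cm³.
a = (1.820 × 10^-22)^(1/3) = 5.668 × 10^-8 cm = 567 pm.

567 pm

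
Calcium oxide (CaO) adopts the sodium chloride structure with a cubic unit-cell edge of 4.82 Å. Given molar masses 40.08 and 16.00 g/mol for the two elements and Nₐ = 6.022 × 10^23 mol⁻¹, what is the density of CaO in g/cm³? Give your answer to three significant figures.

3.33 g/cm³

The sodium chloride structure contains Z = 4 formula units per cell; M(CaO) = 40.08 + 16.00 = 56.08 g/mol.
a³ = (4.820 × 10^-8 cm)³ = 1.120 × 10^-22 cm³.
ρ = 4 × 56.08 / (6.022 × 10²³ × 1.120 × 10^-22) = 3.326 g/cm³.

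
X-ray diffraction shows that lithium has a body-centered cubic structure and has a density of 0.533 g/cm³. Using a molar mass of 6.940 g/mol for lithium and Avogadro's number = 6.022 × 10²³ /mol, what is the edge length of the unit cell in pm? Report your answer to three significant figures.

351 pm

With Z = 2 atoms per BCC cell, a³ = Z·M/(N_A·ρ) = 2 × 6.940 / (6.022 × 10²³ × 0.5330 g/cm³) = 4.324 × 10^-23 cm³.
a = (4.324 × 10^-23)^(1/3) = 3.510 × 10^-8 cm = 351 pm.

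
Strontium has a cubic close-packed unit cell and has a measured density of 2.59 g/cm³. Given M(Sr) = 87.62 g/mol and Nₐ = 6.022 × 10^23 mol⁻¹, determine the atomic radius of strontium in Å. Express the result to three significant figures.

2.15 Å

For an FCC cell (Z = 4), a³ = Z·M/(N_A·ρ) = 4 × 87.62 / (6.022 × 10²³ × 2.590) = 2.247 × 10^-22 cm³, so a = 6.080 × 10^-8 cm = 6.080 Å.
Atoms touch along the face diagonal, so √2·a = 4r, so r = 0.3536 × a = 2.15 Å.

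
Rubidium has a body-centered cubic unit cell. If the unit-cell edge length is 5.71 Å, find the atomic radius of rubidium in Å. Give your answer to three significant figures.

In a BCC lattice, atoms touch along the body diagonal, so √3·a = 4r.
r = √3·a/4 = 1.7321 × 5.71 / 4 = 2.47 Å.

2.47 Å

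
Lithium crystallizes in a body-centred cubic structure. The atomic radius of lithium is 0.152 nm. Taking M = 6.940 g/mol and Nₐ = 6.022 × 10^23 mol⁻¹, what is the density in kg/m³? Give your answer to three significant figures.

In a BCC lattice, atoms touch along the body diagonal, so √3·a = 4r, giving a = 0.3510 nm = 3.510 × 10^-8 cm.
With Z = 2, ρ = Z·M/(N_A·a³) = 2 × 6.940 / (6.022 × 10²³ × 4.325 × 10^-23) = 0.5329 g/cm³ = 533 kg/m³.

533 kg/m³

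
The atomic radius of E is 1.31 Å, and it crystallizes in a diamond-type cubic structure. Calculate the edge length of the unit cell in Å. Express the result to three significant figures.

6.05 Å

In a diamond cubic lattice, nearest neighbors lie along the body diagonal with √3·a = 8r.
a = 8r/√3 = 8 × 1.31 / 1.7321 = 6.05 Å.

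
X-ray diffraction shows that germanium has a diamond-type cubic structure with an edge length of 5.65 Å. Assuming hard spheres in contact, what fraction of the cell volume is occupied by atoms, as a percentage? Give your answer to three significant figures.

34.0%

In a diamond cubic lattice nearest neighbors lie along the body diagonal with √3·a = 8r, so r = 0.2165a = 1.223 Å.
Packing fraction = Z·(4/3)πr³ / a³ = 8 × (4/3)π × (1.223)³ / (5.65)³ = 0.3401 = 34.0%.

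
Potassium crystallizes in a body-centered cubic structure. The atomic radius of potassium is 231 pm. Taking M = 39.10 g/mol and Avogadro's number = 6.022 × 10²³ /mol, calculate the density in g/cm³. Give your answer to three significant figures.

0.855 g/cm³

In a BCC lattice, atoms touch along the body diagonal, so √3·a = 4r, giving a = 533.5 pm = 5.335 × 10^-8 cm.
With Z = 2, ρ = Z·M/(N_A·a³) = 2 × 39.10 / (6.022 × 10²³ × 1.518 × 10^-22) = 0.8553 g/cm³.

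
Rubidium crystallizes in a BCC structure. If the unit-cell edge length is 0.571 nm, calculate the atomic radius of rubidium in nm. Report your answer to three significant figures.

In a BCC lattice, atoms touch along the body diagonal, so √3·a = 4r.
r = √3·a/4 = 1.7321 × 0.571 / 4 = 0.247 nm.

0.247 nm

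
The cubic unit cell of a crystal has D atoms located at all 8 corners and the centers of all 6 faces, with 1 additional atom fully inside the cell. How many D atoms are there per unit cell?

5

Corner atoms are shared by 8 cells (1/8 each), face atoms by 2 (1/2 each), interior atoms are unshared.
Net atoms = 8 × 1/8 + 6 × 1/2 + 1 = 1 + 3 + 1 = 5.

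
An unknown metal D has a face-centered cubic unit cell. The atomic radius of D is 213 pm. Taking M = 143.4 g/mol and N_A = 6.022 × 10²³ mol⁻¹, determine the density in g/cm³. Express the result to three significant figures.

In an FCC lattice, atoms touch along the face diagonal, so √2·a = 4r, giving a = 602.5 pm = 6.025 × 10^-8 cm.
With Z = 4, ρ = Z·M/(N_A·a³) = 4 × 143.4 / (6.022 × 10²³ × 2.187 × 10^-22) = 4.356 g/cm³.

4.36 g/cm³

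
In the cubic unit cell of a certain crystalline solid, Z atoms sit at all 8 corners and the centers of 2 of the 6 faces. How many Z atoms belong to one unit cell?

2

Corner atoms are shared by 8 cells (1/8 each), face atoms by 2 (1/2 each).
Net atoms = 8 × 1/8 + 2 × 1/2 = 1 + 1 = 2.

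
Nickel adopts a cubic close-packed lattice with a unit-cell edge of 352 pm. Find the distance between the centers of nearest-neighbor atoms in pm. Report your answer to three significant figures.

249 pm

In an FCC structure, atoms touch along the face diagonal, so √2·a = 4r; the nearest-neighbor distance equals 2r = 0.7071·a.
d = 0.7071 × 352 = 249 pm.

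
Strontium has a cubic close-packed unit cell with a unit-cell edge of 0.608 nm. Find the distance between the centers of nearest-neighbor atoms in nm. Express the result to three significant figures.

In an FCC structure, atoms touch along the face diagonal, so √2·a = 4r; the nearest-neighbor distance equals 2r = 0.7071·a.
d = 0.7071 × 0.608 = 0.430 nm.

0.430 nm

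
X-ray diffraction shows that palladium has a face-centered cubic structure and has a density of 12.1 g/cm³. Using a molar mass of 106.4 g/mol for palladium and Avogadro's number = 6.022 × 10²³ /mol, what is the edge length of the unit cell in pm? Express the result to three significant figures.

388 pm

With Z = 4 atoms per FCC cell, a³ = Z·M/(N_A·ρ) = 4 × 106.4 / (6.022 × 10²³ × 12.10 g/cm³) = 5.841 × 10^-23 cm³.
a = (5.841 × 10^-23)^(1/3) = 3.880 × 10^-8 cm = 388 pm.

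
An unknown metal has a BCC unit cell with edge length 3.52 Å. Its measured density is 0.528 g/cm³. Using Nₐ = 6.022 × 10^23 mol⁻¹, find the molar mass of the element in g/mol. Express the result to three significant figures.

A BCC cell has Z = 2 atoms; a = 3.520 × 10^-8 cm.
M = ρ·N_A·a³/Z = 0.528 × 6.022 × 10²³ × 4.361 × 10^-23 / 2 = 6.93 g/mol.

6.93 g/mol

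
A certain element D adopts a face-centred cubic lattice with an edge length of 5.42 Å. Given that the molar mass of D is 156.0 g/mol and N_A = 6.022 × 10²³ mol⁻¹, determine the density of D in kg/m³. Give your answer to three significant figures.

6510 kg/m³

An FCC unit cell contains Z = 4 atoms.
Cell volume: a³ = (5.42 Å)³ = (5.420 × 10^-8 cm)³ = 1.592 × 10^-22 cm³.
ρ = Z·M/(N_A·a³) = 4 × 156.0 / (6.022 × 10²³ × 1.592 × 10^-22) = 6.508 g/cm³ = 6510 kg/m³.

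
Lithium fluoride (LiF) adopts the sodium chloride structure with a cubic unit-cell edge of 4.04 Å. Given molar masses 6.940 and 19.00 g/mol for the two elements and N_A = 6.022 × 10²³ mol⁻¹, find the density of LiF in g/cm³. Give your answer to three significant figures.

The sodium chloride structure contains Z = 4 formula units per cell; M(LiF) = 6.940 + 19.00 = 25.94 g/mol.
a³ = (4.040 × 10^-8 cm)³ = 6.594 × 10^-23 cm³.
ρ = 4 × 25.94 / (6.022 × 10²³ × 6.594 × 10^-23) = 2.613 g/cm³.

2.61 g/cm³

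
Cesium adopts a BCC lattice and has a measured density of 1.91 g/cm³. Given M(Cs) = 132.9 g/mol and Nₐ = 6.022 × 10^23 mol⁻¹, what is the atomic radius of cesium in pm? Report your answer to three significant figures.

266 pm

For a BCC cell (Z = 2), a³ = Z·M/(N_A·ρ) = 2 × 132.9 / (6.022 × 10²³ × 1.910) = 2.311 × 10^-22 cm³, so a = 6.137 × 10^-8 cm = 613.7 pm.
Atoms touch along the body diagonal, so √3·a = 4r, so r = 0.4330 × a = 266 pm.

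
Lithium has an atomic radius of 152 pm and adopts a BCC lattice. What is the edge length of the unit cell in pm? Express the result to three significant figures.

In a BCC lattice, atoms touch along the body diagonal, so √3·a = 4r.
a = 4r/√3 = 4 × 152 / 1.7321 = 351 pm.

351 pm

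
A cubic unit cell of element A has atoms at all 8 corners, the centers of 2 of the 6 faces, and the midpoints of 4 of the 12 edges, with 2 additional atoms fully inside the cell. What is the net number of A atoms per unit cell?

Corner atoms are shared by 8 cells (1/8 each), face atoms by 2 (1/2 each), edge atoms by 4 (1/4 each), interior atoms are unshared.
Net atoms = 8 × 1/8 + 2 × 1/2 + 4 × 1/4 + 2 = 1 + 1 + 1 + 2 = 5.

5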